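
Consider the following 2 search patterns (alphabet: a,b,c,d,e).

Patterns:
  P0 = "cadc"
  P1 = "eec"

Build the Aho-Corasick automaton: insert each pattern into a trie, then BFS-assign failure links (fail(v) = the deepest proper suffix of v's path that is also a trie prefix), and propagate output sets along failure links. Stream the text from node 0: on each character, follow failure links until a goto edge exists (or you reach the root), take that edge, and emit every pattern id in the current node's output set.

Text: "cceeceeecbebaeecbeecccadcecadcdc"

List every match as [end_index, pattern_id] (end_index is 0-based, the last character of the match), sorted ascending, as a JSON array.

Build automaton:
Trie nodes:
  n0 'ε': c→1 e→5
  n1 'c': a→2
  n2 'ca': d→3
  n3 'cad': c→4
  n4 'cadc': ·  ←P0
  n5 'e': e→6
  n6 'ee': c→7
  n7 'eec': ·  ←P1

BFS fail/out derivation:
  fail(1) 'c': from fail(0)=0 chase 'c': 0 ⇒ 0;  out=∅∪out(0)=∅
  fail(5) 'e': from fail(0)=0 chase 'e': 0 ⇒ 0;  out=∅∪out(0)=∅
  fail(2) 'ca': from fail(1)=0 chase 'a': 0 ⇒ 0;  out=∅∪out(0)=∅
  fail(6) 'ee': from fail(5)=0 chase 'e': 0 ⇒ 5;  out=∅∪out(5)=∅
  fail(3) 'cad': from fail(2)=0 chase 'd': 0 ⇒ 0;  out=∅∪out(0)=∅
  fail(7) 'eec': from fail(6)=5 chase 'c': 5→0 ⇒ 1;  out={1}∪out(1)={1}
  fail(4) 'cadc': from fail(3)=0 chase 'c': 0 ⇒ 1;  out={0}∪out(1)={0}

Run:
pos 0 'c': at 1
pos 1 'c': at 1 (fail-walked)
pos 2 'e': at 5 (fail-walked)
pos 3 'e': at 6
pos 4 'c': at 7  → match P1@[2:4]
pos 5 'e': at 5 (fail-walked)
pos 6 'e': at 6
pos 7 'e': at 6 (fail-walked)
pos 8 'c': at 7  → match P1@[6:8]
pos 9 'b': at 0 (fail-walked)
pos 10 'e': at 5
pos 11 'b': at 0 (fail-walked)
pos 12 'a': at 0
pos 13 'e': at 5
pos 14 'e': at 6
pos 15 'c': at 7  → match P1@[13:15]
pos 16 'b': at 0 (fail-walked)
pos 17 'e': at 5
pos 18 'e': at 6
pos 19 'c': at 7  → match P1@[17:19]
pos 20 'c': at 1 (fail-walked)
pos 21 'c': at 1 (fail-walked)
pos 22 'a': at 2
pos 23 'd': at 3
pos 24 'c': at 4  → match P0@[21:24]
pos 25 'e': at 5 (fail-walked)
pos 26 'c': at 1 (fail-walked)
pos 27 'a': at 2
pos 28 'd': at 3
pos 29 'c': at 4  → match P0@[26:29]
pos 30 'd': at 0 (fail-walked)
pos 31 'c': at 1

Result: [[4,1],[8,1],[15,1],[19,1],[24,0],[29,0]]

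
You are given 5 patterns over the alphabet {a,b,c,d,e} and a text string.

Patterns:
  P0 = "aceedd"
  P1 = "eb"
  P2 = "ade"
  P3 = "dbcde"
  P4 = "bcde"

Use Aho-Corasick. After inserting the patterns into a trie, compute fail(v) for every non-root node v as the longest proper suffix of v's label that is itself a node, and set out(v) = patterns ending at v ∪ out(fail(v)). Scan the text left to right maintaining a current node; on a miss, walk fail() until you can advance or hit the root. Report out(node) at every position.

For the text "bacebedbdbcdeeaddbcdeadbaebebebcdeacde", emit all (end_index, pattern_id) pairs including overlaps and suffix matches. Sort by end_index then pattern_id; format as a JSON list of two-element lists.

Construct AC machine:
Trie (insert patterns):
  n0 'ε': a→1 b→16 d→11 e→7
  n1 'a': c→2 d→9
  n2 'ac': e→3
  n3 'ace': e→4
  n4 'acee': d→5
  n5 'aceed': d→6
  n6 'aceedd': ·  [P0 ends]
  n7 'e': b→8
  n8 'eb': ·  [P1 ends]
  n9 'ad': e→10
  n10 'ade': ·  [P2 ends]
  n11 'd': b→12
  n12 'db': c→13
  n13 'dbc': d→14
  n14 'dbcd': e→15
  n15 'dbcde': ·  [P3 ends]
  n16 'b': c→17
  n17 'bc': d→18
  n18 'bcd': e→19
  n19 'bcde': ·  [P4 ends]

Failure links (BFS by depth):
  n1('a'): parent n0 fail=0; on 'a' 0 → fail=0;  out ∅∪∅=∅
  n7('e'): parent n0 fail=0; on 'e' 0 → fail=0;  out ∅∪∅=∅
  n11('d'): parent n0 fail=0; on 'd' 0 → fail=0;  out ∅∪∅=∅
  n16('b'): parent n0 fail=0; on 'b' 0 → fail=0;  out ∅∪∅=∅
  n2('ac'): parent n1 fail=0; on 'c' 0 → fail=0;  out ∅∪∅=∅
  n8('eb'): parent n7 fail=0; on 'b' 0 → fail=16;  out {1}∪∅={1}
  n9('ad'): parent n1 fail=0; on 'd' 0 → fail=11;  out ∅∪∅=∅
  n12('db'): parent n11 fail=0; on 'b' 0 → fail=16;  out ∅∪∅=∅
  n17('bc'): parent n16 fail=0; on 'c' 0 → fail=0;  out ∅∪∅=∅
  n3('ace'): parent n2 fail=0; on 'e' 0 → fail=7;  out ∅∪∅=∅
  n10('ade'): parent n9 fail=11; on 'e' 11→0 → fail=7;  out {2}∪∅={2}
  n13('dbc'): parent n12 fail=16; on 'c' 16 → fail=17;  out ∅∪∅=∅
  n18('bcd'): parent n17 fail=0; on 'd' 0 → fail=11;  out ∅∪∅=∅
  n4('acee'): parent n3 fail=7; on 'e' 7→0 → fail=7;  out ∅∪∅=∅
  n14('dbcd'): parent n13 fail=17; on 'd' 17 → fail=18;  out ∅∪∅=∅
  n19('bcde'): parent n18 fail=11; on 'e' 11→0 → fail=7;  out {4}∪∅={4}
  n5('aceed'): parent n4 fail=7; on 'd' 7→0 → fail=11;  out ∅∪∅=∅
  n15('dbcde'): parent n14 fail=18; on 'e' 18 → fail=19;  out {3}∪{4}={3,4}
  n6('aceedd'): parent n5 fail=11; on 'd' 11→0 → fail=11;  out {0}∪∅={0}

Text stream:
pos 0 'b': at 16
pos 1 'a': at 1 ·f
pos 2 'c': at 2
pos 3 'e': at 3
pos 4 'b': at 8 ·f  emit P1@[3:4]
pos 5 'e': at 7 ·f
pos 6 'd': at 11 ·f
pos 7 'b': at 12
pos 8 'd': at 11 ·f
pos 9 'b': at 12
pos 10 'c': at 13
pos 11 'd': at 14
pos 12 'e': at 15  emit P3@[8:12],P4@[9:12]
pos 13 'e': at 7 ·f
pos 14 'a': at 1 ·f
pos 15 'd': at 9
pos 16 'd': at 11 ·f
pos 17 'b': at 12
pos 18 'c': at 13
pos 19 'd': at 14
pos 20 'e': at 15  emit P3@[16:20],P4@[17:20]
pos 21 'a': at 1 ·f
pos 22 'd': at 9
pos 23 'b': at 12 ·f
pos 24 'a': at 1 ·f
pos 25 'e': at 7 ·f
pos 26 'b': at 8  emit P1@[25:26]
pos 27 'e': at 7 ·f
pos 28 'b': at 8  emit P1@[27:28]
pos 29 'e': at 7 ·f
pos 30 'b': at 8  emit P1@[29:30]
pos 31 'c': at 17 ·f
pos 32 'd': at 18
pos 33 'e': at 19  emit P4@[30:33]
pos 34 'a': at 1 ·f
pos 35 'c': at 2
pos 36 'd': at 11 ·f
pos 37 'e': at 7 ·f

Matches: [[4,1],[12,3],[12,4],[20,3],[20,4],[26,1],[28,1],[30,1],[33,4]]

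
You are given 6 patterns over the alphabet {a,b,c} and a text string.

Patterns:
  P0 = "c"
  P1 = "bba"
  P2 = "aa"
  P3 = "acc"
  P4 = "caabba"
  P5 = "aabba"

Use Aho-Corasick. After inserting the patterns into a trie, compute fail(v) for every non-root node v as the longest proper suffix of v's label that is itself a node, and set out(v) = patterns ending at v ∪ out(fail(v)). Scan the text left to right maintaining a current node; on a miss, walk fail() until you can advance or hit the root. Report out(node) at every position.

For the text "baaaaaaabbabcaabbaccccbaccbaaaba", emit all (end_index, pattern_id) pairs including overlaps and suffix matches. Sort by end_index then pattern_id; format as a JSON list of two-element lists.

Build:
Trie (insert patterns):
  0='ε' goto a→5 b→2 c→1
  1='c' goto a→9  [P0 ends]
  2='b' goto b→3
  3='bb' goto a→4
  4='bba' goto ·  [P1 ends]
  5='a' goto a→6 c→7
  6='aa' goto b→14  [P2 ends]
  7='ac' goto c→8
  8='acc' goto ·  [P3 ends]
  9='ca' goto a→10
  10='caa' goto b→11
  11='caab' goto b→12
  12='caabb' goto a→13
  13='caabba' goto ·  [P4 ends]
  14='aab' goto b→15
  15='aabb' goto a→16
  16='aabba' goto ·  [P5 ends]

Failure links (BFS by depth):
  fail(1) 'c': from fail(0)=0 chase 'c': 0 ⇒ 0;  out={0}∪out(0)={0}
  fail(2) 'b': from fail(0)=0 chase 'b': 0 ⇒ 0;  out=∅∪out(0)=∅
  fail(5) 'a': from fail(0)=0 chase 'a': 0 ⇒ 0;  out=∅∪out(0)=∅
  fail(3) 'bb': from fail(2)=0 chase 'b': 0 ⇒ 2;  out=∅∪out(2)=∅
  fail(6) 'aa': from fail(5)=0 chase 'a': 0 ⇒ 5;  out={2}∪out(5)={2}
  fail(7) 'ac': from fail(5)=0 chase 'c': 0 ⇒ 1;  out=∅∪out(1)={0}
  fail(9) 'ca': from fail(1)=0 chase 'a': 0 ⇒ 5;  out=∅∪out(5)=∅
  fail(4) 'bba': from fail(3)=2 chase 'a': 2→0 ⇒ 5;  out={1}∪out(5)={1}
  fail(8) 'acc': from fail(7)=1 chase 'c': 1→0 ⇒ 1;  out={3}∪out(1)={0,3}
  fail(10) 'caa': from fail(9)=5 chase 'a': 5 ⇒ 6;  out=∅∪out(6)={2}
  fail(14) 'aab': from fail(6)=5 chase 'b': 5→0 ⇒ 2;  out=∅∪out(2)=∅
  fail(11) 'caab': from fail(10)=6 chase 'b': 6 ⇒ 14;  out=∅∪out(14)=∅
  fail(15) 'aabb': from fail(14)=2 chase 'b': 2 ⇒ 3;  out=∅∪out(3)=∅
  fail(12) 'caabb': from fail(11)=14 chase 'b': 14 ⇒ 15;  out=∅∪out(15)=∅
  fail(16) 'aabba': from fail(15)=3 chase 'a': 3 ⇒ 4;  out={5}∪out(4)={1,5}
  fail(13) 'caabba': from fail(12)=15 chase 'a': 15 ⇒ 16;  out={4}∪out(16)={1,4,5}

Text stream:
pos 0 'b': at 2
pos 1 'a': at 5 ·f
pos 2 'a': at 6  emit P2@[1:2]
pos 3 'a': at 6 ·f  emit P2@[2:3]
pos 4 'a': at 6 ·f  emit P2@[3:4]
pos 5 'a': at 6 ·f  emit P2@[4:5]
pos 6 'a': at 6 ·f  emit P2@[5:6]
pos 7 'a': at 6 ·f  emit P2@[6:7]
pos 8 'b': at 14
pos 9 'b': at 15
pos 10 'a': at 16  emit P1@[8:10],P5@[6:10]
pos 11 'b': at 2 ·f
pos 12 'c': at 1 ·f  emit P0@[12:12]
pos 13 'a': at 9
pos 14 'a': at 10  emit P2@[13:14]
pos 15 'b': at 11
pos 16 'b': at 12
pos 17 'a': at 13  emit P1@[15:17],P4@[12:17],P5@[13:17]
pos 18 'c': at 7 ·f  emit P0@[18:18]
pos 19 'c': at 8  emit P0@[19:19],P3@[17:19]
pos 20 'c': at 1 ·f  emit P0@[20:20]
pos 21 'c': at 1 ·f  emit P0@[21:21]
pos 22 'b': at 2 ·f
pos 23 'a': at 5 ·f
pos 24 'c': at 7  emit P0@[24:24]
pos 25 'c': at 8  emit P0@[25:25],P3@[23:25]
pos 26 'b': at 2 ·f
pos 27 'a': at 5 ·f
pos 28 'a': at 6  emit P2@[27:28]
pos 29 'a': at 6 ·f  emit P2@[28:29]
pos 30 'b': at 14
pos 31 'a': at 5 ·f

All matches (sorted): [[2,2],[3,2],[4,2],[5,2],[6,2],[7,2],[10,1],[10,5],[12,0],[14,2],[17,1],[17,4],[17,5],[18,0],[19,0],[19,3],[20,0],[21,0],[24,0],[25,0],[25,3],[28,2],[29,2]]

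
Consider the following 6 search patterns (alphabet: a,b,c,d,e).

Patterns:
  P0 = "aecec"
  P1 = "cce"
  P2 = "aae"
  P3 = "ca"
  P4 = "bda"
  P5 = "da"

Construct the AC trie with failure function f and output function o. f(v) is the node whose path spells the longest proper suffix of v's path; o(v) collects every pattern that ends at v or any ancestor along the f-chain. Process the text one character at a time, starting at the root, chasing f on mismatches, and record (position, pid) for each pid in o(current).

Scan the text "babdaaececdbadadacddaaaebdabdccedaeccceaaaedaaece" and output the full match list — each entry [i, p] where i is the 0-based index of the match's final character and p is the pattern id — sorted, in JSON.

Build:
Trie (insert patterns):
  n0 'ε': a→1 b→12 c→6 d→15
  n1 'a': a→9 e→2
  n2 'ae': c→3
  n3 'aec': e→4
  n4 'aece': c→5
  n5 'aecec': ·  [P0 ends]
  n6 'c': a→11 c→7
  n7 'cc': e→8
  n8 'cce': ·  [P1 ends]
  n9 'aa': e→10
  n10 'aae': ·  [P2 ends]
  n11 'ca': ·  [P3 ends]
  n12 'b': d→13
  n13 'bd': a→14
  n14 'bda': ·  [P4 ends]
  n15 'd': a→16
  n16 'da': ·  [P5 ends]

Failure links (BFS by depth):
  n1('a'): parent n0 fail=0; on 'a' 0 → fail=0;  out ∅∪∅=∅
  n6('c'): parent n0 fail=0; on 'c' 0 → fail=0;  out ∅∪∅=∅
  n12('b'): parent n0 fail=0; on 'b' 0 → fail=0;  out ∅∪∅=∅
  n15('d'): parent n0 fail=0; on 'd' 0 → fail=0;  out ∅∪∅=∅
  n2('ae'): parent n1 fail=0; on 'e' 0 → fail=0;  out ∅∪∅=∅
  n7('cc'): parent n6 fail=0; on 'c' 0 → fail=6;  out ∅∪∅=∅
  n9('aa'): parent n1 fail=0; on 'a' 0 → fail=1;  out ∅∪∅=∅
  n11('ca'): parent n6 fail=0; on 'a' 0 → fail=1;  out {3}∪∅={3}
  n13('bd'): parent n12 fail=0; on 'd' 0 → fail=15;  out ∅∪∅=∅
  n16('da'): parent n15 fail=0; on 'a' 0 → fail=1;  out {5}∪∅={5}
  n3('aec'): parent n2 fail=0; on 'c' 0 → fail=6;  out ∅∪∅=∅
  n8('cce'): parent n7 fail=6; on 'e' 6→0 → fail=0;  out {1}∪∅={1}
  n10('aae'): parent n9 fail=1; on 'e' 1 → fail=2;  out {2}∪∅={2}
  n14('bda'): parent n13 fail=15; on 'a' 15 → fail=16;  out {4}∪{5}={4,5}
  n4('aece'): parent n3 fail=6; on 'e' 6→0 → fail=0;  out ∅∪∅=∅
  n5('aecec'): parent n4 fail=0; on 'c' 0 → fail=6;  out {0}∪∅={0}

Text stream:
[0] read 'b'  n0⇒n12
[1] read 'a'  n12⇒n1 ·f
[2] read 'b'  n1⇒n12 ·f
[3] read 'd'  n12⇒n13
[4] read 'a'  n13⇒n14  ** P4@[2:4],P5@[3:4]
[5] read 'a'  n14⇒n9 ·f
[6] read 'e'  n9⇒n10  ** P2@[4:6]
[7] read 'c'  n10⇒n3 ·f
[8] read 'e'  n3⇒n4
[9] read 'c'  n4⇒n5  ** P0@[5:9]
[10] read 'd'  n5⇒n15 ·f
[11] read 'b'  n15⇒n12 ·f
[12] read 'a'  n12⇒n1 ·f
[13] read 'd'  n1⇒n15 ·f
[14] read 'a'  n15⇒n16  ** P5@[13:14]
[15] read 'd'  n16⇒n15 ·f
[16] read 'a'  n15⇒n16  ** P5@[15:16]
[17] read 'c'  n16⇒n6 ·f
[18] read 'd'  n6⇒n15 ·f
[19] read 'd'  n15⇒n15 ·f
[20] read 'a'  n15⇒n16  ** P5@[19:20]
[21] read 'a'  n16⇒n9 ·f
[22] read 'a'  n9⇒n9 ·f
[23] read 'e'  n9⇒n10  ** P2@[21:23]
[24] read 'b'  n10⇒n12 ·f
[25] read 'd'  n12⇒n13
[26] read 'a'  n13⇒n14  ** P4@[24:26],P5@[25:26]
[27] read 'b'  n14⇒n12 ·f
[28] read 'd'  n12⇒n13
[29] read 'c'  n13⇒n6 ·f
[30] read 'c'  n6⇒n7
[31] read 'e'  n7⇒n8  ** P1@[29:31]
[32] read 'd'  n8⇒n15 ·f
[33] read 'a'  n15⇒n16  ** P5@[32:33]
[34] read 'e'  n16⇒n2 ·f
[35] read 'c'  n2⇒n3
[36] read 'c'  n3⇒n7 ·f
[37] read 'c'  n7⇒n7 ·f
[38] read 'e'  n7⇒n8  ** P1@[36:38]
[39] read 'a'  n8⇒n1 ·f
[40] read 'a'  n1⇒n9
[41] read 'a'  n9⇒n9 ·f
[42] read 'e'  n9⇒n10  ** P2@[40:42]
[43] read 'd'  n10⇒n15 ·f
[44] read 'a'  n15⇒n16  ** P5@[43:44]
[45] read 'a'  n16⇒n9 ·f
[46] read 'e'  n9⇒n10  ** P2@[44:46]
[47] read 'c'  n10⇒n3 ·f
[48] read 'e'  n3⇒n4

Result: [[4,4],[4,5],[6,2],[9,0],[14,5],[16,5],[20,5],[23,2],[26,4],[26,5],[31,1],[33,5],[38,1],[42,2],[44,5],[46,2]]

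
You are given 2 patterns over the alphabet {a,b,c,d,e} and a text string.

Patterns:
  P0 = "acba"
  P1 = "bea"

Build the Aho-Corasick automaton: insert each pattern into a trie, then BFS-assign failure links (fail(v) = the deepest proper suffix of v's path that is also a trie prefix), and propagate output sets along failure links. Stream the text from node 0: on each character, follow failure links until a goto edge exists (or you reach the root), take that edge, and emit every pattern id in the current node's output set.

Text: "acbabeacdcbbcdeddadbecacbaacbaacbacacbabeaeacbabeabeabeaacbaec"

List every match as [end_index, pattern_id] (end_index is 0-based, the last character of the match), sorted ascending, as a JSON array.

Build automaton:
Trie (insert patterns):
  n0 'ε': a→1 b→5
  n1 'a': c→2
  n2 'ac': b→3
  n3 'acb': a→4
  n4 'acba': ·  [P0 ends]
  n5 'b': e→6
  n6 'be': a→7
  n7 'bea': ·  [P1 ends]

BFS fail/out derivation:
  fail(1) 'a': from fail(0)=0 chase 'a': 0 ⇒ 0;  out=∅∪out(0)=∅
  fail(5) 'b': from fail(0)=0 chase 'b': 0 ⇒ 0;  out=∅∪out(0)=∅
  fail(2) 'ac': from fail(1)=0 chase 'c': 0 ⇒ 0;  out=∅∪out(0)=∅
  fail(6) 'be': from fail(5)=0 chase 'e': 0 ⇒ 0;  out=∅∪out(0)=∅
  fail(3) 'acb': from fail(2)=0 chase 'b': 0 ⇒ 5;  out=∅∪out(5)=∅
  fail(7) 'bea': from fail(6)=0 chase 'a': 0 ⇒ 1;  out={1}∪out(1)={1}
  fail(4) 'acba': from fail(3)=5 chase 'a': 5→0 ⇒ 1;  out={0}∪out(1)={0}

Run:
pos 0 'a': at 1
pos 1 'c': at 2
pos 2 'b': at 3
pos 3 'a': at 4  emit P0@[0:3]
pos 4 'b': at 5 (fail-walked)
pos 5 'e': at 6
pos 6 'a': at 7  emit P1@[4:6]
pos 7 'c': at 2 (fail-walked)
pos 8 'd': at 0 (fail-walked)
pos 9 'c': at 0
pos 10 'b': at 5
pos 11 'b': at 5 (fail-walked)
pos 12 'c': at 0 (fail-walked)
pos 13 'd': at 0
pos 14 'e': at 0
pos 15 'd': at 0
pos 16 'd': at 0
pos 17 'a': at 1
pos 18 'd': at 0 (fail-walked)
pos 19 'b': at 5
pos 20 'e': at 6
pos 21 'c': at 0 (fail-walked)
pos 22 'a': at 1
pos 23 'c': at 2
pos 24 'b': at 3
pos 25 'a': at 4  emit P0@[22:25]
pos 26 'a': at 1 (fail-walked)
pos 27 'c': at 2
pos 28 'b': at 3
pos 29 'a': at 4  emit P0@[26:29]
pos 30 'a': at 1 (fail-walked)
pos 31 'c': at 2
pos 32 'b': at 3
pos 33 'a': at 4  emit P0@[30:33]
pos 34 'c': at 2 (fail-walked)
pos 35 'a': at 1 (fail-walked)
pos 36 'c': at 2
pos 37 'b': at 3
pos 38 'a': at 4  emit P0@[35:38]
pos 39 'b': at 5 (fail-walked)
pos 40 'e': at 6
pos 41 'a': at 7  emit P1@[39:41]
pos 42 'e': at 0 (fail-walked)
pos 43 'a': at 1
pos 44 'c': at 2
pos 45 'b': at 3
pos 46 'a': at 4  emit P0@[43:46]
pos 47 'b': at 5 (fail-walked)
pos 48 'e': at 6
pos 49 'a': at 7  emit P1@[47:49]
pos 50 'b': at 5 (fail-walked)
pos 51 'e': at 6
pos 52 'a': at 7  emit P1@[50:52]
pos 53 'b': at 5 (fail-walked)
pos 54 'e': at 6
pos 55 'a': at 7  emit P1@[53:55]
pos 56 'a': at 1 (fail-walked)
pos 57 'c': at 2
pos 58 'b': at 3
pos 59 'a': at 4  emit P0@[56:59]
pos 60 'e': at 0 (fail-walked)
pos 61 'c': at 0

Matches: [[3,0],[6,1],[25,0],[29,0],[33,0],[38,0],[41,1],[46,0],[49,1],[52,1],[55,1],[59,0]]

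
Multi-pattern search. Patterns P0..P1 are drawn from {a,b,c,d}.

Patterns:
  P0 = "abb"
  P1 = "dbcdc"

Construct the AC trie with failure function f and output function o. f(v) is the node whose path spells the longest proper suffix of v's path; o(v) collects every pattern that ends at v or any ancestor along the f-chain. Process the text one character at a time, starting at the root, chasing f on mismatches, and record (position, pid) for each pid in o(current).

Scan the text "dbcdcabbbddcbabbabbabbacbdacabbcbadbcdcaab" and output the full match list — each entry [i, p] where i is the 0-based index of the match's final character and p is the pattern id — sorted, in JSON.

Build:
Trie (insert patterns):
  0='ε' goto a→1 d→4
  1='a' goto b→2
  2='ab' goto b→3
  3='abb' goto ·  [P0 ends]
  4='d' goto b→5
  5='db' goto c→6
  6='dbc' goto d→7
  7='dbcd' goto c→8
  8='dbcdc' goto ·  [P1 ends]

Failure links (BFS by depth):
  fail(1) 'a': from fail(0)=0 chase 'a': 0 ⇒ 0;  out=∅∪out(0)=∅
  fail(4) 'd': from fail(0)=0 chase 'd': 0 ⇒ 0;  out=∅∪out(0)=∅
  fail(2) 'ab': from fail(1)=0 chase 'b': 0 ⇒ 0;  out=∅∪out(0)=∅
  fail(5) 'db': from fail(4)=0 chase 'b': 0 ⇒ 0;  out=∅∪out(0)=∅
  fail(3) 'abb': from fail(2)=0 chase 'b': 0 ⇒ 0;  out={0}∪out(0)={0}
  fail(6) 'dbc': from fail(5)=0 chase 'c': 0 ⇒ 0;  out=∅∪out(0)=∅
  fail(7) 'dbcd': from fail(6)=0 chase 'd': 0 ⇒ 4;  out=∅∪out(4)=∅
  fail(8) 'dbcdc': from fail(7)=4 chase 'c': 4→0 ⇒ 0;  out={1}∪out(0)={1}

Run:
pos 0 'd': at 4
pos 1 'b': at 5
pos 2 'c': at 6
pos 3 'd': at 7
pos 4 'c': at 8  emit P1@[0:4]
pos 5 'a': at 1 (via fail)
pos 6 'b': at 2
pos 7 'b': at 3  emit P0@[5:7]
pos 8 'b': at 0 (via fail)
pos 9 'd': at 4
pos 10 'd': at 4 (via fail)
pos 11 'c': at 0 (via fail)
pos 12 'b': at 0
pos 13 'a': at 1
pos 14 'b': at 2
pos 15 'b': at 3  emit P0@[13:15]
pos 16 'a': at 1 (via fail)
pos 17 'b': at 2
pos 18 'b': at 3  emit P0@[16:18]
pos 19 'a': at 1 (via fail)
pos 20 'b': at 2
pos 21 'b': at 3  emit P0@[19:21]
pos 22 'a': at 1 (via fail)
pos 23 'c': at 0 (via fail)
pos 24 'b': at 0
pos 25 'd': at 4
pos 26 'a': at 1 (via fail)
pos 27 'c': at 0 (via fail)
pos 28 'a': at 1
pos 29 'b': at 2
pos 30 'b': at 3  emit P0@[28:30]
pos 31 'c': at 0 (via fail)
pos 32 'b': at 0
pos 33 'a': at 1
pos 34 'd': at 4 (via fail)
pos 35 'b': at 5
pos 36 'c': at 6
pos 37 'd': at 7
pos 38 'c': at 8  emit P1@[34:38]
pos 39 'a': at 1 (via fail)
pos 40 'a': at 1 (via fail)
pos 41 'b': at 2

All matches (sorted): [[4,1],[7,0],[15,0],[18,0],[21,0],[30,0],[38,1]]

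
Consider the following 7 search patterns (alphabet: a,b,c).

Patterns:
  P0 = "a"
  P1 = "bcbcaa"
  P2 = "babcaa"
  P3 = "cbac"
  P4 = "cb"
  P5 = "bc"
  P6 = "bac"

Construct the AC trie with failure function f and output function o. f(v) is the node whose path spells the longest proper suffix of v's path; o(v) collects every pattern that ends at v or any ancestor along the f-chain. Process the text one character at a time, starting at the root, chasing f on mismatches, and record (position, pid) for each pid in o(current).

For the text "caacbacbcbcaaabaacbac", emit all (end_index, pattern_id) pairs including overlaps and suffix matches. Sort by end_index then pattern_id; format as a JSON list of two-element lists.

Build automaton:
Trie (insert patterns):
  n0 'ε': a→1 b→2 c→13
  n1 'a': ·  ←P0
  n2 'b': a→8 c→3
  n3 'bc': b→4  ←P5
  n4 'bcb': c→5
  n5 'bcbc': a→6
  n6 'bcbca': a→7
  n7 'bcbcaa': ·  ←P1
  n8 'ba': b→9 c→17
  n9 'bab': c→10
  n10 'babc': a→11
  n11 'babca': a→12
  n12 'babcaa': ·  ←P2
  n13 'c': b→14
  n14 'cb': a→15  ←P4
  n15 'cba': c→16
  n16 'cbac': ·  ←P3
  n17 'bac': ·  ←P6

Failure links (BFS by depth):
  n1('a'): parent n0 fail=0; on 'a' 0 → fail=0;  out {0}∪∅={0}
  n2('b'): parent n0 fail=0; on 'b' 0 → fail=0;  out ∅∪∅=∅
  n13('c'): parent n0 fail=0; on 'c' 0 → fail=0;  out ∅∪∅=∅
  n3('bc'): parent n2 fail=0; on 'c' 0 → fail=13;  out {5}∪∅={5}
  n8('ba'): parent n2 fail=0; on 'a' 0 → fail=1;  out ∅∪{0}={0}
  n14('cb'): parent n13 fail=0; on 'b' 0 → fail=2;  out {4}∪∅={4}
  n4('bcb'): parent n3 fail=13; on 'b' 13 → fail=14;  out ∅∪{4}={4}
  n9('bab'): parent n8 fail=1; on 'b' 1→0 → fail=2;  out ∅∪∅=∅
  n15('cba'): parent n14 fail=2; on 'a' 2 → fail=8;  out ∅∪{0}={0}
  n17('bac'): parent n8 fail=1; on 'c' 1→0 → fail=13;  out {6}∪∅={6}
  n5('bcbc'): parent n4 fail=14; on 'c' 14→2 → fail=3;  out ∅∪{5}={5}
  n10('babc'): parent n9 fail=2; on 'c' 2 → fail=3;  out ∅∪{5}={5}
  n16('cbac'): parent n15 fail=8; on 'c' 8 → fail=17;  out {3}∪{6}={3,6}
  n6('bcbca'): parent n5 fail=3; on 'a' 3→13→0 → fail=1;  out ∅∪{0}={0}
  n11('babca'): parent n10 fail=3; on 'a' 3→13→0 → fail=1;  out ∅∪{0}={0}
  n7('bcbcaa'): parent n6 fail=1; on 'a' 1→0 → fail=1;  out {1}∪{0}={0,1}
  n12('babcaa'): parent n11 fail=1; on 'a' 1→0 → fail=1;  out {2}∪{0}={0,2}

Scan:
pos 0 'c': at 13
pos 1 'a': at 1 (via fail)  emit P0@[1:1]
pos 2 'a': at 1 (via fail)  emit P0@[2:2]
pos 3 'c': at 13 (via fail)
pos 4 'b': at 14  emit P4@[3:4]
pos 5 'a': at 15  emit P0@[5:5]
pos 6 'c': at 16  emit P3@[3:6],P6@[4:6]
pos 7 'b': at 14 (via fail)  emit P4@[6:7]
pos 8 'c': at 3 (via fail)  emit P5@[7:8]
pos 9 'b': at 4  emit P4@[8:9]
pos 10 'c': at 5  emit P5@[9:10]
pos 11 'a': at 6  emit P0@[11:11]
pos 12 'a': at 7  emit P0@[12:12],P1@[7:12]
pos 13 'a': at 1 (via fail)  emit P0@[13:13]
pos 14 'b': at 2 (via fail)
pos 15 'a': at 8  emit P0@[15:15]
pos 16 'a': at 1 (via fail)  emit P0@[16:16]
pos 17 'c': at 13 (via fail)
pos 18 'b': at 14  emit P4@[17:18]
pos 19 'a': at 15  emit P0@[19:19]
pos 20 'c': at 16  emit P3@[17:20],P6@[18:20]

Matches: [[1,0],[2,0],[4,4],[5,0],[6,3],[6,6],[7,4],[8,5],[9,4],[10,5],[11,0],[12,0],[12,1],[13,0],[15,0],[16,0],[18,4],[19,0],[20,3],[20,6]]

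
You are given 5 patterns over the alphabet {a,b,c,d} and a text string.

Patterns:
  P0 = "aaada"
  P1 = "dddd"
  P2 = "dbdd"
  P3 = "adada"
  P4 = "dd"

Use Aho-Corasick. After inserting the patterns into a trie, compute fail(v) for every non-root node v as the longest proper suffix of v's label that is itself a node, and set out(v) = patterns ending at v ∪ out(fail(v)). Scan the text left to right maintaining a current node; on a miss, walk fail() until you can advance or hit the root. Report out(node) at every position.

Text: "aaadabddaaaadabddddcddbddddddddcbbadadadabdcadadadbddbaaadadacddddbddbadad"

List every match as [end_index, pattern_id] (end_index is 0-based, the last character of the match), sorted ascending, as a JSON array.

Construct AC machine:
Trie (insert patterns):
  0='ε' goto a→1 d→6
  1='a' goto a→2 d→13
  2='aa' goto a→3
  3='aaa' goto d→4
  4='aaad' goto a→5
  5='aaada' goto ·  [P0 ends]
  6='d' goto b→10 d→7
  7='dd' goto d→8  [P4 ends]
  8='ddd' goto d→9
  9='dddd' goto ·  [P1 ends]
  10='db' goto d→11
  11='dbd' goto d→12
  12='dbdd' goto ·  [P2 ends]
  13='ad' goto a→14
  14='ada' goto d→15
  15='adad' goto a→16
  16='adada' goto ·  [P3 ends]

Failure links (BFS by depth):
  fail(1) 'a': from fail(0)=0 chase 'a': 0 ⇒ 0;  out=∅∪out(0)=∅
  fail(6) 'd': from fail(0)=0 chase 'd': 0 ⇒ 0;  out=∅∪out(0)=∅
  fail(2) 'aa': from fail(1)=0 chase 'a': 0 ⇒ 1;  out=∅∪out(1)=∅
  fail(7) 'dd': from fail(6)=0 chase 'd': 0 ⇒ 6;  out={4}∪out(6)={4}
  fail(10) 'db': from fail(6)=0 chase 'b': 0 ⇒ 0;  out=∅∪out(0)=∅
  fail(13) 'ad': from fail(1)=0 chase 'd': 0 ⇒ 6;  out=∅∪out(6)=∅
  fail(3) 'aaa': from fail(2)=1 chase 'a': 1 ⇒ 2;  out=∅∪out(2)=∅
  fail(8) 'ddd': from fail(7)=6 chase 'd': 6 ⇒ 7;  out=∅∪out(7)={4}
  fail(11) 'dbd': from fail(10)=0 chase 'd': 0 ⇒ 6;  out=∅∪out(6)=∅
  fail(14) 'ada': from fail(13)=6 chase 'a': 6→0 ⇒ 1;  out=∅∪out(1)=∅
  fail(4) 'aaad': from fail(3)=2 chase 'd': 2→1 ⇒ 13;  out=∅∪out(13)=∅
  fail(9) 'dddd': from fail(8)=7 chase 'd': 7 ⇒ 8;  out={1}∪out(8)={1,4}
  fail(12) 'dbdd': from fail(11)=6 chase 'd': 6 ⇒ 7;  out={2}∪out(7)={2,4}
  fail(15) 'adad': from fail(14)=1 chase 'd': 1 ⇒ 13;  out=∅∪out(13)=∅
  fail(5) 'aaada': from fail(4)=13 chase 'a': 13 ⇒ 14;  out={0}∪out(14)={0}
  fail(16) 'adada': from fail(15)=13 chase 'a': 13 ⇒ 14;  out={3}∪out(14)={3}

Scan:
[0] read 'a'  n0⇒n1
[1] read 'a'  n1⇒n2
[2] read 'a'  n2⇒n3
[3] read 'd'  n3⇒n4
[4] read 'a'  n4⇒n5  emit P0@[0:4]
[5] read 'b'  n5⇒n0 ·f
[6] read 'd'  n0⇒n6
[7] read 'd'  n6⇒n7  emit P4@[6:7]
[8] read 'a'  n7⇒n1 ·f
[9] read 'a'  n1⇒n2
[10] read 'a'  n2⇒n3
[11] read 'a'  n3⇒n3 ·f
[12] read 'd'  n3⇒n4
[13] read 'a'  n4⇒n5  emit P0@[9:13]
[14] read 'b'  n5⇒n0 ·f
[15] read 'd'  n0⇒n6
[16] read 'd'  n6⇒n7  emit P4@[15:16]
[17] read 'd'  n7⇒n8  emit P4@[16:17]
[18] read 'd'  n8⇒n9  emit P1@[15:18],P4@[17:18]
[19] read 'c'  n9⇒n0 ·f
[20] read 'd'  n0⇒n6
[21] read 'd'  n6⇒n7  emit P4@[20:21]
[22] read 'b'  n7⇒n10 ·f
[23] read 'd'  n10⇒n11
[24] read 'd'  n11⇒n12  emit P2@[21:24],P4@[23:24]
[25] read 'd'  n12⇒n8 ·f  emit P4@[24:25]
[26] read 'd'  n8⇒n9  emit P1@[23:26],P4@[25:26]
[27] read 'd'  n9⇒n9 ·f  emit P1@[24:27],P4@[26:27]
[28] read 'd'  n9⇒n9 ·f  emit P1@[25:28],P4@[27:28]
[29] read 'd'  n9⇒n9 ·f  emit P1@[26:29],P4@[28:29]
[30] read 'd'  n9⇒n9 ·f  emit P1@[27:30],P4@[29:30]
[31] read 'c'  n9⇒n0 ·f
[32] read 'b'  n0⇒n0
[33] read 'b'  n0⇒n0
[34] read 'a'  n0⇒n1
[35] read 'd'  n1⇒n13
[36] read 'a'  n13⇒n14
[37] read 'd'  n14⇒n15
[38] read 'a'  n15⇒n16  emit P3@[34:38]
[39] read 'd'  n16⇒n15 ·f
[40] read 'a'  n15⇒n16  emit P3@[36:40]
[41] read 'b'  n16⇒n0 ·f
[42] read 'd'  n0⇒n6
[43] read 'c'  n6⇒n0 ·f
[44] read 'a'  n0⇒n1
[45] read 'd'  n1⇒n13
[46] read 'a'  n13⇒n14
[47] read 'd'  n14⇒n15
[48] read 'a'  n15⇒n16  emit P3@[44:48]
[49] read 'd'  n16⇒n15 ·f
[50] read 'b'  n15⇒n10 ·f
[51] read 'd'  n10⇒n11
[52] read 'd'  n11⇒n12  emit P2@[49:52],P4@[51:52]
[53] read 'b'  n12⇒n10 ·f
[54] read 'a'  n10⇒n1 ·f
[55] read 'a'  n1⇒n2
[56] read 'a'  n2⇒n3
[57] read 'd'  n3⇒n4
[58] read 'a'  n4⇒n5  emit P0@[54:58]
[59] read 'd'  n5⇒n15 ·f
[60] read 'a'  n15⇒n16  emit P3@[56:60]
[61] read 'c'  n16⇒n0 ·f
[62] read 'd'  n0⇒n6
[63] read 'd'  n6⇒n7  emit P4@[62:63]
[64] read 'd'  n7⇒n8  emit P4@[63:64]
[65] read 'd'  n8⇒n9  emit P1@[62:65],P4@[64:65]
[66] read 'b'  n9⇒n10 ·f
[67] read 'd'  n10⇒n11
[68] read 'd'  n11⇒n12  emit P2@[65:68],P4@[67:68]
[69] read 'b'  n12⇒n10 ·f
[70] read 'a'  n10⇒n1 ·f
[71] read 'd'  n1⇒n13
[72] read 'a'  n13⇒n14
[73] read 'd'  n14⇒n15

Matches: [[4,0],[7,4],[13,0],[16,4],[17,4],[18,1],[18,4],[21,4],[24,2],[24,4],[25,4],[26,1],[26,4],[27,1],[27,4],[28,1],[28,4],[29,1],[29,4],[30,1],[30,4],[38,3],[40,3],[48,3],[52,2],[52,4],[58,0],[60,3],[63,4],[64,4],[65,1],[65,4],[68,2],[68,4]]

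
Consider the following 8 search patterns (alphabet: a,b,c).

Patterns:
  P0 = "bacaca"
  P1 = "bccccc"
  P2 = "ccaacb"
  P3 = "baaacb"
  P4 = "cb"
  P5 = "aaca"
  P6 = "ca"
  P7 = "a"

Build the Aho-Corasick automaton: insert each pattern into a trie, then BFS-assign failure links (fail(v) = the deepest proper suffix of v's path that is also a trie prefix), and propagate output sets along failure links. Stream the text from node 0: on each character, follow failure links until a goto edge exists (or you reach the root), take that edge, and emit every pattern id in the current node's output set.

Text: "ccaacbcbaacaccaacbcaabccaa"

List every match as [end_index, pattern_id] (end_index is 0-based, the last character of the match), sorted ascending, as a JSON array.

Build:
Trie nodes:
  0='ε' goto a→23 b→1 c→12
  1='b' goto a→2 c→7
  2='ba' goto a→18 c→3
  3='bac' goto a→4
  4='baca' goto c→5
  5='bacac' goto a→6
  6='bacaca' goto ·  [P0 ends]
  7='bc' goto c→8
  8='bcc' goto c→9
  9='bccc' goto c→10
  10='bcccc' goto c→11
  11='bccccc' goto ·  [P1 ends]
  12='c' goto a→27 b→22 c→13
  13='cc' goto a→14
  14='cca' goto a→15
  15='ccaa' goto c→16
  16='ccaac' goto b→17
  17='ccaacb' goto ·  [P2 ends]
  18='baa' goto a→19
  19='baaa' goto c→20
  20='baaac' goto b→21
  21='baaacb' goto ·  [P3 ends]
  22='cb' goto ·  [P4 ends]
  23='a' goto a→24  [P7 ends]
  24='aa' goto c→25
  25='aac' goto a→26
  26='aaca' goto ·  [P5 ends]
  27='ca' goto ·  [P6 ends]

BFS fail/out derivation:
  n1('b'): parent n0 fail=0; on 'b' 0 → fail=0;  out ∅∪∅=∅
  n12('c'): parent n0 fail=0; on 'c' 0 → fail=0;  out ∅∪∅=∅
  n23('a'): parent n0 fail=0; on 'a' 0 → fail=0;  out {7}∪∅={7}
  n2('ba'): parent n1 fail=0; on 'a' 0 → fail=23;  out ∅∪{7}={7}
  n7('bc'): parent n1 fail=0; on 'c' 0 → fail=12;  out ∅∪∅=∅
  n13('cc'): parent n12 fail=0; on 'c' 0 → fail=12;  out ∅∪∅=∅
  n22('cb'): parent n12 fail=0; on 'b' 0 → fail=1;  out {4}∪∅={4}
  n24('aa'): parent n23 fail=0; on 'a' 0 → fail=23;  out ∅∪{7}={7}
  n27('ca'): parent n12 fail=0; on 'a' 0 → fail=23;  out {6}∪{7}={6,7}
  n3('bac'): parent n2 fail=23; on 'c' 23→0 → fail=12;  out ∅∪∅=∅
  n8('bcc'): parent n7 fail=12; on 'c' 12 → fail=13;  out ∅∪∅=∅
  n14('cca'): parent n13 fail=12; on 'a' 12 → fail=27;  out ∅∪{6,7}={6,7}
  n18('baa'): parent n2 fail=23; on 'a' 23 → fail=24;  out ∅∪{7}={7}
  n25('aac'): parent n24 fail=23; on 'c' 23→0 → fail=12;  out ∅∪∅=∅
  n4('baca'): parent n3 fail=12; on 'a' 12 → fail=27;  out ∅∪{6,7}={6,7}
  n9('bccc'): parent n8 fail=13; on 'c' 13→12 → fail=13;  out ∅∪∅=∅
  n15('ccaa'): parent n14 fail=27; on 'a' 27→23 → fail=24;  out ∅∪{7}={7}
  n19('baaa'): parent n18 fail=24; on 'a' 24→23 → fail=24;  out ∅∪{7}={7}
  n26('aaca'): parent n25 fail=12; on 'a' 12 → fail=27;  out {5}∪{6,7}={5,6,7}
  n5('bacac'): parent n4 fail=27; on 'c' 27→23→0 → fail=12;  out ∅∪∅=∅
  n10('bcccc'): parent n9 fail=13; on 'c' 13→12 → fail=13;  out ∅∪∅=∅
  n16('ccaac'): parent n15 fail=24; on 'c' 24 → fail=25;  out ∅∪∅=∅
  n20('baaac'): parent n19 fail=24; on 'c' 24 → fail=25;  out ∅∪∅=∅
  n6('bacaca'): parent n5 fail=12; on 'a' 12 → fail=27;  out {0}∪{6,7}={0,6,7}
  n11('bccccc'): parent n10 fail=13; on 'c' 13→12 → fail=13;  out {1}∪∅={1}
  n17('ccaacb'): parent n16 fail=25; on 'b' 25→12 → fail=22;  out {2}∪{4}={2,4}
  n21('baaacb'): parent n20 fail=25; on 'b' 25→12 → fail=22;  out {3}∪{4}={3,4}

Run:
i=0 'c': node 0→12
i=1 'c': node 12→13
i=2 'a': node 13→14  → match P6@[1:2],P7@[2:2]
i=3 'a': node 14→15  → match P7@[3:3]
i=4 'c': node 15→16
i=5 'b': node 16→17  → match P2@[0:5],P4@[4:5]
i=6 'c': node 17→7 (fail-walked)
i=7 'b': node 7→22 (fail-walked)  → match P4@[6:7]
i=8 'a': node 22→2 (fail-walked)  → match P7@[8:8]
i=9 'a': node 2→18  → match P7@[9:9]
i=10 'c': node 18→25 (fail-walked)
i=11 'a': node 25→26  → match P5@[8:11],P6@[10:11],P7@[11:11]
i=12 'c': node 26→12 (fail-walked)
i=13 'c': node 12→13
i=14 'a': node 13→14  → match P6@[13:14],P7@[14:14]
i=15 'a': node 14→15  → match P7@[15:15]
i=16 'c': node 15→16
i=17 'b': node 16→17  → match P2@[12:17],P4@[16:17]
i=18 'c': node 17→7 (fail-walked)
i=19 'a': node 7→27 (fail-walked)  → match P6@[18:19],P7@[19:19]
i=20 'a': node 27→24 (fail-walked)  → match P7@[20:20]
i=21 'b': node 24→1 (fail-walked)
i=22 'c': node 1→7
i=23 'c': node 7→8
i=24 'a': node 8→14 (fail-walked)  → match P6@[23:24],P7@[24:24]
i=25 'a': node 14→15  → match P7@[25:25]

All matches (sorted): [[2,6],[2,7],[3,7],[5,2],[5,4],[7,4],[8,7],[9,7],[11,5],[11,6],[11,7],[14,6],[14,7],[15,7],[17,2],[17,4],[19,6],[19,7],[20,7],[24,6],[24,7],[25,7]]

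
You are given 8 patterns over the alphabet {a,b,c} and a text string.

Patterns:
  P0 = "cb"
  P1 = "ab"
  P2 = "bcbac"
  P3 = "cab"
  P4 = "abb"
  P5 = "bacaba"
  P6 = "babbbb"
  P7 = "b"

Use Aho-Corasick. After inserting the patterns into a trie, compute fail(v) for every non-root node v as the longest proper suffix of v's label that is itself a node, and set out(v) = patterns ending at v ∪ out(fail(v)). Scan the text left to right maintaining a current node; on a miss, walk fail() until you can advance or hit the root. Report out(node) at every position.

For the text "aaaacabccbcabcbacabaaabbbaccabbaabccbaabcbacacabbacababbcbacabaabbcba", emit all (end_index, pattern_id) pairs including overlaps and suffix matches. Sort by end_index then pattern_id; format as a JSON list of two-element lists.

Construct AC machine:
Trie (insert patterns):
  0='ε' goto a→3 b→5 c→1
  1='c' goto a→10 b→2
  2='cb' goto ·  ←P0
  3='a' goto b→4
  4='ab' goto b→12  ←P1
  5='b' goto a→13 c→6  ←P7
  6='bc' goto b→7
  7='bcb' goto a→8
  8='bcba' goto c→9
  9='bcbac' goto ·  ←P2
  10='ca' goto b→11
  11='cab' goto ·  ←P3
  12='abb' goto ·  ←P4
  13='ba' goto b→18 c→14
  14='bac' goto a→15
  15='baca' goto b→16
  16='bacab' goto a→17
  17='bacaba' goto ·  ←P5
  18='bab' goto b→19
  19='babb' goto b→20
  20='babbb' goto b→21
  21='babbbb' goto ·  ←P6

Failure links (BFS by depth):
  n1('c'): parent n0 fail=0; on 'c' 0 → fail=0;  out ∅∪∅=∅
  n3('a'): parent n0 fail=0; on 'a' 0 → fail=0;  out ∅∪∅=∅
  n5('b'): parent n0 fail=0; on 'b' 0 → fail=0;  out {7}∪∅={7}
  n2('cb'): parent n1 fail=0; on 'b' 0 → fail=5;  out {0}∪{7}={0,7}
  n4('ab'): parent n3 fail=0; on 'b' 0 → fail=5;  out {1}∪{7}={1,7}
  n6('bc'): parent n5 fail=0; on 'c' 0 → fail=1;  out ∅∪∅=∅
  n10('ca'): parent n1 fail=0; on 'a' 0 → fail=3;  out ∅∪∅=∅
  n13('ba'): parent n5 fail=0; on 'a' 0 → fail=3;  out ∅∪∅=∅
  n7('bcb'): parent n6 fail=1; on 'b' 1 → fail=2;  out ∅∪{0,7}={0,7}
  n11('cab'): parent n10 fail=3; on 'b' 3 → fail=4;  out {3}∪{1,7}={1,3,7}
  n12('abb'): parent n4 fail=5; on 'b' 5→0 → fail=5;  out {4}∪{7}={4,7}
  n14('bac'): parent n13 fail=3; on 'c' 3→0 → fail=1;  out ∅∪∅=∅
  n18('bab'): parent n13 fail=3; on 'b' 3 → fail=4;  out ∅∪{1,7}={1,7}
  n8('bcba'): parent n7 fail=2; on 'a' 2→5 → fail=13;  out ∅∪∅=∅
  n15('baca'): parent n14 fail=1; on 'a' 1 → fail=10;  out ∅∪∅=∅
  n19('babb'): parent n18 fail=4; on 'b' 4 → fail=12;  out ∅∪{4,7}={4,7}
  n9('bcbac'): parent n8 fail=13; on 'c' 13 → fail=14;  out {2}∪∅={2}
  n16('bacab'): parent n15 fail=10; on 'b' 10 → fail=11;  out ∅∪{1,3,7}={1,3,7}
  n20('babbb'): parent n19 fail=12; on 'b' 12→5→0 → fail=5;  out ∅∪{7}={7}
  n17('bacaba'): parent n16 fail=11; on 'a' 11→4→5 → fail=13;  out {5}∪∅={5}
  n21('babbbb'): parent n20 fail=5; on 'b' 5→0 → fail=5;  out {6}∪{7}={6,7}

Text stream:
i=0 'a': node 0→3
i=1 'a': node 3→3 (via fail)
i=2 'a': node 3→3 (via fail)
i=3 'a': node 3→3 (via fail)
i=4 'c': node 3→1 (via fail)
i=5 'a': node 1→10
i=6 'b': node 10→11  ** P1@[5:6],P3@[4:6],P7@[6:6]
i=7 'c': node 11→6 (via fail)
i=8 'c': node 6→1 (via fail)
i=9 'b': node 1→2  ** P0@[8:9],P7@[9:9]
i=10 'c': node 2→6 (via fail)
i=11 'a': node 6→10 (via fail)
i=12 'b': node 10→11  ** P1@[11:12],P3@[10:12],P7@[12:12]
i=13 'c': node 11→6 (via fail)
i=14 'b': node 6→7  ** P0@[13:14],P7@[14:14]
i=15 'a': node 7→8
i=16 'c': node 8→9  ** P2@[12:16]
i=17 'a': node 9→15 (via fail)
i=18 'b': node 15→16  ** P1@[17:18],P3@[16:18],P7@[18:18]
i=19 'a': node 16→17  ** P5@[14:19]
i=20 'a': node 17→3 (via fail)
i=21 'a': node 3→3 (via fail)
i=22 'b': node 3→4  ** P1@[21:22],P7@[22:22]
i=23 'b': node 4→12  ** P4@[21:23],P7@[23:23]
i=24 'b': node 12→5 (via fail)  ** P7@[24:24]
i=25 'a': node 5→13
i=26 'c': node 13→14
i=27 'c': node 14→1 (via fail)
i=28 'a': node 1→10
i=29 'b': node 10→11  ** P1@[28:29],P3@[27:29],P7@[29:29]
i=30 'b': node 11→12 (via fail)  ** P4@[28:30],P7@[30:30]
i=31 'a': node 12→13 (via fail)
i=32 'a': node 13→3 (via fail)
i=33 'b': node 3→4  ** P1@[32:33],P7@[33:33]
i=34 'c': node 4→6 (via fail)
i=35 'c': node 6→1 (via fail)
i=36 'b': node 1→2  ** P0@[35:36],P7@[36:36]
i=37 'a': node 2→13 (via fail)
i=38 'a': node 13→3 (via fail)
i=39 'b': node 3→4  ** P1@[38:39],P7@[39:39]
i=40 'c': node 4→6 (via fail)
i=41 'b': node 6→7  ** P0@[40:41],P7@[41:41]
i=42 'a': node 7→8
i=43 'c': node 8→9  ** P2@[39:43]
i=44 'a': node 9→15 (via fail)
i=45 'c': node 15→1 (via fail)
i=46 'a': node 1→10
i=47 'b': node 10→11  ** P1@[46:47],P3@[45:47],P7@[47:47]
i=48 'b': node 11→12 (via fail)  ** P4@[46:48],P7@[48:48]
i=49 'a': node 12→13 (via fail)
i=50 'c': node 13→14
i=51 'a': node 14→15
i=52 'b': node 15→16  ** P1@[51:52],P3@[50:52],P7@[52:52]
i=53 'a': node 16→17  ** P5@[48:53]
i=54 'b': node 17→18 (via fail)  ** P1@[53:54],P7@[54:54]
i=55 'b': node 18→19  ** P4@[53:55],P7@[55:55]
i=56 'c': node 19→6 (via fail)
i=57 'b': node 6→7  ** P0@[56:57],P7@[57:57]
i=58 'a': node 7→8
i=59 'c': node 8→9  ** P2@[55:59]
i=60 'a': node 9→15 (via fail)
i=61 'b': node 15→16  ** P1@[60:61],P3@[59:61],P7@[61:61]
i=62 'a': node 16→17  ** P5@[57:62]
i=63 'a': node 17→3 (via fail)
i=64 'b': node 3→4  ** P1@[63:64],P7@[64:64]
i=65 'b': node 4→12  ** P4@[63:65],P7@[65:65]
i=66 'c': node 12→6 (via fail)
i=67 'b': node 6→7  ** P0@[66:67],P7@[67:67]
i=68 'a': node 7→8

Result: [[6,1],[6,3],[6,7],[9,0],[9,7],[12,1],[12,3],[12,7],[14,0],[14,7],[16,2],[18,1],[18,3],[18,7],[19,5],[22,1],[22,7],[23,4],[23,7],[24,7],[29,1],[29,3],[29,7],[30,4],[30,7],[33,1],[33,7],[36,0],[36,7],[39,1],[39,7],[41,0],[41,7],[43,2],[47,1],[47,3],[47,7],[48,4],[48,7],[52,1],[52,3],[52,7],[53,5],[54,1],[54,7],[55,4],[55,7],[57,0],[57,7],[59,2],[61,1],[61,3],[61,7],[62,5],[64,1],[64,7],[65,4],[65,7],[67,0],[67,7]]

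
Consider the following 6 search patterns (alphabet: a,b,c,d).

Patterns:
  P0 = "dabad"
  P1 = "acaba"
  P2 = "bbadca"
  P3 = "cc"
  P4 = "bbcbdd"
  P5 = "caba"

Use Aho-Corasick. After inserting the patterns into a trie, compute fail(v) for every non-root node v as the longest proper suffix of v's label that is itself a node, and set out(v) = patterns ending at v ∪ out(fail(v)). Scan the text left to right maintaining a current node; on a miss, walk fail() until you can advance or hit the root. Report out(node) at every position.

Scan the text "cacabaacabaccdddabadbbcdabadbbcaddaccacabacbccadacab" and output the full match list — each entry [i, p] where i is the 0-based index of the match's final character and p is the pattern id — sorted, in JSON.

Construct AC machine:
Trie nodes:
  n0 'ε': a→6 b→11 c→17 d→1
  n1 'd': a→2
  n2 'da': b→3
  n3 'dab': a→4
  n4 'daba': d→5
  n5 'dabad': ·  ←P0
  n6 'a': c→7
  n7 'ac': a→8
  n8 'aca': b→9
  n9 'acab': a→10
  n10 'acaba': ·  ←P1
  n11 'b': b→12
  n12 'bb': a→13 c→19
  n13 'bba': d→14
  n14 'bbad': c→15
  n15 'bbadc': a→16
  n16 'bbadca': ·  ←P2
  n17 'c': a→23 c→18
  n18 'cc': ·  ←P3
  n19 'bbc': b→20
  n20 'bbcb': d→21
  n21 'bbcbd': d→22
  n22 'bbcbdd': ·  ←P4
  n23 'ca': b→24
  n24 'cab': a→25
  n25 'caba': ·  ←P5

Failure links (BFS by depth):
  fail(1) 'd': from fail(0)=0 chase 'd': 0 ⇒ 0;  out=∅∪out(0)=∅
  fail(6) 'a': from fail(0)=0 chase 'a': 0 ⇒ 0;  out=∅∪out(0)=∅
  fail(11) 'b': from fail(0)=0 chase 'b': 0 ⇒ 0;  out=∅∪out(0)=∅
  fail(17) 'c': from fail(0)=0 chase 'c': 0 ⇒ 0;  out=∅∪out(0)=∅
  fail(2) 'da': from fail(1)=0 chase 'a': 0 ⇒ 6;  out=∅∪out(6)=∅
  fail(7) 'ac': from fail(6)=0 chase 'c': 0 ⇒ 17;  out=∅∪out(17)=∅
  fail(12) 'bb': from fail(11)=0 chase 'b': 0 ⇒ 11;  out=∅∪out(11)=∅
  fail(18) 'cc': from fail(17)=0 chase 'c': 0 ⇒ 17;  out={3}∪out(17)={3}
  fail(23) 'ca': from fail(17)=0 chase 'a': 0 ⇒ 6;  out=∅∪out(6)=∅
  fail(3) 'dab': from fail(2)=6 chase 'b': 6→0 ⇒ 11;  out=∅∪out(11)=∅
  fail(8) 'aca': from fail(7)=17 chase 'a': 17 ⇒ 23;  out=∅∪out(23)=∅
  fail(13) 'bba': from fail(12)=11 chase 'a': 11→0 ⇒ 6;  out=∅∪out(6)=∅
  fail(19) 'bbc': from fail(12)=11 chase 'c': 11→0 ⇒ 17;  out=∅∪out(17)=∅
  fail(24) 'cab': from fail(23)=6 chase 'b': 6→0 ⇒ 11;  out=∅∪out(11)=∅
  fail(4) 'daba': from fail(3)=11 chase 'a': 11→0 ⇒ 6;  out=∅∪out(6)=∅
  fail(9) 'acab': from fail(8)=23 chase 'b': 23 ⇒ 24;  out=∅∪out(24)=∅
  fail(14) 'bbad': from fail(13)=6 chase 'd': 6→0 ⇒ 1;  out=∅∪out(1)=∅
  fail(20) 'bbcb': from fail(19)=17 chase 'b': 17→0 ⇒ 11;  out=∅∪out(11)=∅
  fail(25) 'caba': from fail(24)=11 chase 'a': 11→0 ⇒ 6;  out={5}∪out(6)={5}
  fail(5) 'dabad': from fail(4)=6 chase 'd': 6→0 ⇒ 1;  out={0}∪out(1)={0}
  fail(10) 'acaba': from fail(9)=24 chase 'a': 24 ⇒ 25;  out={1}∪out(25)={1,5}
  fail(15) 'bbadc': from fail(14)=1 chase 'c': 1→0 ⇒ 17;  out=∅∪out(17)=∅
  fail(21) 'bbcbd': from fail(20)=11 chase 'd': 11→0 ⇒ 1;  out=∅∪out(1)=∅
  fail(16) 'bbadca': from fail(15)=17 chase 'a': 17 ⇒ 23;  out={2}∪out(23)={2}
  fail(22) 'bbcbdd': from fail(21)=1 chase 'd': 1→0 ⇒ 1;  out={4}∪out(1)={4}

Text stream:
[0] read 'c'  n0⇒n17
[1] read 'a'  n17⇒n23
[2] read 'c'  n23⇒n7 (via fail)
[3] read 'a'  n7⇒n8
[4] read 'b'  n8⇒n9
[5] read 'a'  n9⇒n10  → match P1@[1:5],P5@[2:5]
[6] read 'a'  n10⇒n6 (via fail)
[7] read 'c'  n6⇒n7
[8] read 'a'  n7⇒n8
[9] read 'b'  n8⇒n9
[10] read 'a'  n9⇒n10  → match P1@[6:10],P5@[7:10]
[11] read 'c'  n10⇒n7 (via fail)
[12] read 'c'  n7⇒n18 (via fail)  → match P3@[11:12]
[13] read 'd'  n18⇒n1 (via fail)
[14] read 'd'  n1⇒n1 (via fail)
[15] read 'd'  n1⇒n1 (via fail)
[16] read 'a'  n1⇒n2
[17] read 'b'  n2⇒n3
[18] read 'a'  n3⇒n4
[19] read 'd'  n4⇒n5  → match P0@[15:19]
[20] read 'b'  n5⇒n11 (via fail)
[21] read 'b'  n11⇒n12
[22] read 'c'  n12⇒n19
[23] read 'd'  n19⇒n1 (via fail)
[24] read 'a'  n1⇒n2
[25] read 'b'  n2⇒n3
[26] read 'a'  n3⇒n4
[27] read 'd'  n4⇒n5  → match P0@[23:27]
[28] read 'b'  n5⇒n11 (via fail)
[29] read 'b'  n11⇒n12
[30] read 'c'  n12⇒n19
[31] read 'a'  n19⇒n23 (via fail)
[32] read 'd'  n23⇒n1 (via fail)
[33] read 'd'  n1⇒n1 (via fail)
[34] read 'a'  n1⇒n2
[35] read 'c'  n2⇒n7 (via fail)
[36] read 'c'  n7⇒n18 (via fail)  → match P3@[35:36]
[37] read 'a'  n18⇒n23 (via fail)
[38] read 'c'  n23⇒n7 (via fail)
[39] read 'a'  n7⇒n8
[40] read 'b'  n8⇒n9
[41] read 'a'  n9⇒n10  → match P1@[37:41],P5@[38:41]
[42] read 'c'  n10⇒n7 (via fail)
[43] read 'b'  n7⇒n11 (via fail)
[44] read 'c'  n11⇒n17 (via fail)
[45] read 'c'  n17⇒n18  → match P3@[44:45]
[46] read 'a'  n18⇒n23 (via fail)
[47] read 'd'  n23⇒n1 (via fail)
[48] read 'a'  n1⇒n2
[49] read 'c'  n2⇒n7 (via fail)
[50] read 'a'  n7⇒n8
[51] read 'b'  n8⇒n9

All matches (sorted): [[5,1],[5,5],[10,1],[10,5],[12,3],[19,0],[27,0],[36,3],[41,1],[41,5],[45,3]]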